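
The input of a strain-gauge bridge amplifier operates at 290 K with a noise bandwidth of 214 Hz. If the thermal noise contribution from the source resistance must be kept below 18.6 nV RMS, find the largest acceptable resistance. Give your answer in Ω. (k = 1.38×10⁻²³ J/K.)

Johnson–Nyquist: V_n = √(4kTRB) ⇒ R = V_n² / (4kTB)
4kTB = 4 × 1.38×10⁻²³ × 290 × 2.14×10² = 3.43×10⁻¹⁸
R = (1.86×10⁻⁸)² / 3.43×10⁻¹⁸ = 1.01×10² Ω = 101 Ω

101 Ω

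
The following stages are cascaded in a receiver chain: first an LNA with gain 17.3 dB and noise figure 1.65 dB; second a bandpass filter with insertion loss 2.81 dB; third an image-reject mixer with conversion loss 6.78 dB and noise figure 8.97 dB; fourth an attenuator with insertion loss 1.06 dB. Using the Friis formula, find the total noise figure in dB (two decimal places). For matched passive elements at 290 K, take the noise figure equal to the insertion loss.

2.48 dB

Convert to linear (a loss of L dB is a gain of −L dB): F_i = 10^(NF_i/10), G_i = 10^(G_i,dB/10)
  Stage 1: F_1 = 10^(1.65/10) = 1.462, G_1 = 10^(17.3/10) = 53.70
  Stage 2: F_2 = 10^(2.81/10) = 1.910, G_2 = 10^(−2.81/10) = 0.5236
  Stage 3: F_3 = 10^(8.97/10) = 7.889, G_3 = 10^(−6.78/10) = 0.2099
  Stage 4: F_4 = 10^(1.06/10) = 1.276, G_4 = 10^(−1.06/10) = 0.7834
Friis cascade:
  F = 1.462 + (1.910 − 1)/53.70 + (7.889 − 1)/28.12 + (1.276 − 1)/5.902 = 1.771
NF = 10 log₁₀(1.771) = 2.48 dB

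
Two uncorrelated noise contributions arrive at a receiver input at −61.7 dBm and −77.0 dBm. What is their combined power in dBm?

Convert to linear, add, convert back:
P₁ = 6.76×10⁻¹⁰ W, P₂ = 2.00×10⁻¹¹ W
P_tot = 6.96×10⁻¹⁰ W → 10 log₁₀(P_tot / 10⁻³) = −61.6 dBm

−61.6 dBm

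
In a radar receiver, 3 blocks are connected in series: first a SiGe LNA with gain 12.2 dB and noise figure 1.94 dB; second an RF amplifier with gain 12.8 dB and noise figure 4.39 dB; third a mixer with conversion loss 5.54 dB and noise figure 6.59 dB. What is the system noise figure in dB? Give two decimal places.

Convert to linear (a loss of L dB is a gain of −L dB): F_i = 10^(NF_i/10), G_i = 10^(G_i,dB/10)
  Stage 1: F_1 = 10^(1.94/10) = 1.563, G_1 = 10^(12.2/10) = 16.60
  Stage 2: F_2 = 10^(4.39/10) = 2.748, G_2 = 10^(12.8/10) = 19.05
  Stage 3: F_3 = 10^(6.59/10) = 4.560, G_3 = 10^(−5.54/10) = 0.2793
Friis cascade:
  F = 1.563 + (2.748 − 1)/16.60 + (4.560 − 1)/316.2 = 1.680
NF = 10 log₁₀(1.680) = 2.25 dB

2.25 dB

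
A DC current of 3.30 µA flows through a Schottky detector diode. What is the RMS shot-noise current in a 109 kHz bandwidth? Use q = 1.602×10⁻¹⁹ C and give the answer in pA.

339 pA

I_n = √(2qI·B)
2qI·B = 2 × 1.602×10⁻¹⁹ × 3.30×10⁻⁶ × 1.09×10⁵ = 1.15×10⁻¹⁹ A²
I_n = √(1.15×10⁻¹⁹) = 3.39×10⁻¹⁰ A = 339 pA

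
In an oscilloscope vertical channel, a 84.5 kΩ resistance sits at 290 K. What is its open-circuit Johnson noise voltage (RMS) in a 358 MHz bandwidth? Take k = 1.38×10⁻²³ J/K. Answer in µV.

V_n = √(4kTRB)
4kTRB = 4 × 1.38×10⁻²³ × 290 × 8.45×10⁴ × 3.58×10⁸ = 4.84×10⁻⁷ V²
V_n = √(4.84×10⁻⁷) = 6.96×10⁻⁴ V = 696 µV

696 µV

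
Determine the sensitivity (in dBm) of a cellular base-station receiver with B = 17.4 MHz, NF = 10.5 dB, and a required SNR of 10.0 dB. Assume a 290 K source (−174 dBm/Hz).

Sensitivity = −174 + 10 log₁₀(B) + NF + SNR_min
= −174 + 72.41 + 10.5 + 10.0
= −81.09 dBm → −81.1 dBm

−81.1 dBm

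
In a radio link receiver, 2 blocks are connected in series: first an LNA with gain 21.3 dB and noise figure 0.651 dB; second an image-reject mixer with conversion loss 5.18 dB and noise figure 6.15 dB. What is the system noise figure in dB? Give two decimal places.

0.74 dB

Convert to linear (a loss of L dB is a gain of −L dB): F_i = 10^(NF_i/10), G_i = 10^(G_i,dB/10)
  Stage 1: F_1 = 10^(0.651/10) = 1.162, G_1 = 10^(21.3/10) = 134.9
  Stage 2: F_2 = 10^(6.15/10) = 4.121, G_2 = 10^(−5.18/10) = 0.3034
Friis cascade:
  F = 1.162 + (4.121 − 1)/134.9 = 1.185
NF = 10 log₁₀(1.185) = 0.74 dB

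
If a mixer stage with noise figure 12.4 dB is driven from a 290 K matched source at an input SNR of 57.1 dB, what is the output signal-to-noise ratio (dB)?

By definition F = SNR_in/SNR_out, so in dB: SNR_out = SNR_in − NF
SNR_out = 57.1 − 12.4 = 44.7 dB

44.7 dB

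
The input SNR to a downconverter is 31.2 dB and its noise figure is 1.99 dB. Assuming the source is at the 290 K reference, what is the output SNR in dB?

29.21 dB

By definition F = SNR_in/SNR_out, so in dB: SNR_out = SNR_in − NF
SNR_out = 31.2 − 1.99 = 29.21 dB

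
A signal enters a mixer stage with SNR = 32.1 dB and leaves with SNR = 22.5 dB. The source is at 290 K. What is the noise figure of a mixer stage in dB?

NF (dB) = SNR_in(dB) − SNR_out(dB) when the source is at T₀
NF = 32.1 − 22.5 = 9.6 dB

9.6 dB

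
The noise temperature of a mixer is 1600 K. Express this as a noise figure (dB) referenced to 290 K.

8.14 dB

F = 1 + T_e/T₀ = 1 + 1600/290 = 6.51724
NF = 10 log₁₀(6.51724) = 8.14 dB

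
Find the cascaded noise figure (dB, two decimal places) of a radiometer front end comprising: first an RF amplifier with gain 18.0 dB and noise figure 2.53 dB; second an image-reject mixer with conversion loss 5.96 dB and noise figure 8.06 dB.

Convert to linear (a loss of L dB is a gain of −L dB): F_i = 10^(NF_i/10), G_i = 10^(G_i,dB/10)
  Stage 1: F_1 = 10^(2.53/10) = 1.791, G_1 = 10^(18.0/10) = 63.10
  Stage 2: F_2 = 10^(8.06/10) = 6.397, G_2 = 10^(−5.96/10) = 0.2535
Friis cascade:
  F = 1.791 + (6.397 − 1)/63.10 = 1.876
NF = 10 log₁₀(1.876) = 2.73 dB

2.73 dB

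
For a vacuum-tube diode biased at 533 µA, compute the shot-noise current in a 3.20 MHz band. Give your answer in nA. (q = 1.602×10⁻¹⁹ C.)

23.4 nA

I_n = √(2qI·B)
2qI·B = 2 × 1.602×10⁻¹⁹ × 5.33×10⁻⁴ × 3.20×10⁶ = 5.46×10⁻¹⁶ A²
I_n = √(5.46×10⁻¹⁶) = 2.34×10⁻⁸ A = 23.4 nA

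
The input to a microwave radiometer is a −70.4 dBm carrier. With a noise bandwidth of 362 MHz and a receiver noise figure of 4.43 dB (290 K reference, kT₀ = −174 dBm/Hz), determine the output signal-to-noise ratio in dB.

Noise floor: N = −174 + 10 log₁₀(B) + NF
10 log₁₀(3.62×10⁸) = 85.59 dB
N = −174 + 85.59 + 4.43 = −83.98 dBm
SNR = P_sig − N = −70.4 − (−83.98) = 13.58 dB → 13.6 dB

13.6 dB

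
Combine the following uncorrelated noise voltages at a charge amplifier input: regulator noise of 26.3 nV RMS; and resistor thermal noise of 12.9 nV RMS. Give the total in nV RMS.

29.3 nV

Uncorrelated sources add in power (mean-square): V_tot = √(ΣV_i²)
V_tot = √[(2.63×10⁻⁸)² + (1.29×10⁻⁸)²] = 2.93×10⁻⁸ V = 29.3 nV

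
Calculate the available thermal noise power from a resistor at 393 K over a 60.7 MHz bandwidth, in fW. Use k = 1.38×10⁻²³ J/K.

P_n = kTB = 1.38×10⁻²³ × 393 × 6.07×10⁷ = 3.29×10⁻¹³ W = 329 fW

329 fW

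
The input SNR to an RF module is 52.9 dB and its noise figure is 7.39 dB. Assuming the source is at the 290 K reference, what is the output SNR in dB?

By definition F = SNR_in/SNR_out, so in dB: SNR_out = SNR_in − NF
SNR_out = 52.9 − 7.39 = 45.51 dB

45.51 dB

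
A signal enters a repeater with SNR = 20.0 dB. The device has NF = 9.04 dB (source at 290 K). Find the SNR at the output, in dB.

10.96 dB

By definition F = SNR_in/SNR_out, so in dB: SNR_out = SNR_in − NF
SNR_out = 20.0 − 9.04 = 10.96 dB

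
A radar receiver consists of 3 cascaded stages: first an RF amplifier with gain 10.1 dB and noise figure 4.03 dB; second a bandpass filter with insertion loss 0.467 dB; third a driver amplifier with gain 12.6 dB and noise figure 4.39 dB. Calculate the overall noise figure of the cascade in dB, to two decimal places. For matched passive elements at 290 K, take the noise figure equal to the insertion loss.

4.36 dB

Convert to linear (a loss of L dB is a gain of −L dB): F_i = 10^(NF_i/10), G_i = 10^(G_i,dB/10)
  Stage 1: F_1 = 10^(4.03/10) = 2.529, G_1 = 10^(10.1/10) = 10.23
  Stage 2: F_2 = 10^(0.467/10) = 1.114, G_2 = 10^(−0.467/10) = 0.8980
  Stage 3: F_3 = 10^(4.39/10) = 2.748, G_3 = 10^(12.6/10) = 18.20
Friis cascade:
  F = 2.529 + (1.114 − 1)/10.23 + (2.748 − 1)/9.190 = 2.731
NF = 10 log₁₀(2.731) = 4.36 dB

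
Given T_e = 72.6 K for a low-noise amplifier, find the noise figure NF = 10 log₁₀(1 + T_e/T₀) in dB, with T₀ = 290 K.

0.970 dB

F = 1 + T_e/T₀ = 1 + 72.6/290 = 1.25034
NF = 10 log₁₀(1.25034) = 0.970 dB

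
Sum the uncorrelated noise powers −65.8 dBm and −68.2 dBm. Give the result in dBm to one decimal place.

−63.8 dBm

Convert to linear, add, convert back:
P₁ = 2.63×10⁻¹⁰ W, P₂ = 1.51×10⁻¹⁰ W
P_tot = 4.14×10⁻¹⁰ W → 10 log₁₀(P_tot / 10⁻³) = −63.8 dBm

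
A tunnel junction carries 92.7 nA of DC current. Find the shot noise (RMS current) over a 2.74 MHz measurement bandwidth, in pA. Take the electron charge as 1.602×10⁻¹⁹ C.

I_n = √(2qI·B)
2qI·B = 2 × 1.602×10⁻¹⁹ × 9.27×10⁻⁸ × 2.74×10⁶ = 8.14×10⁻²⁰ A²
I_n = √(8.14×10⁻²⁰) = 2.85×10⁻¹⁰ A = 285 pA

285 pA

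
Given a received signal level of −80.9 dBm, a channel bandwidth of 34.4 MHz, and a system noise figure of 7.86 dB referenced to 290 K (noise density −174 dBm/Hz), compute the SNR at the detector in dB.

9.9 dB

Noise floor: N = −174 + 10 log₁₀(B) + NF
10 log₁₀(3.44×10⁷) = 75.37 dB
N = −174 + 75.37 + 7.86 = −90.77 dBm
SNR = P_sig − N = −80.9 − (−90.77) = 9.87 dB → 9.9 dB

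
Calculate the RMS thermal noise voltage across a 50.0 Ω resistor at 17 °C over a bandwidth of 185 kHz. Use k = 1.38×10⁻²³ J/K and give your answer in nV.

T = 17 °C + 273.15 = 290.15 K
V_n = √(4kTRB)
4kTRB = 4 × 1.38×10⁻²³ × 290.15 × 5.00×10¹ × 1.85×10⁵ = 1.48×10⁻¹³ V²
V_n = √(1.48×10⁻¹³) = 3.85×10⁻⁷ V = 385 nV

385 nV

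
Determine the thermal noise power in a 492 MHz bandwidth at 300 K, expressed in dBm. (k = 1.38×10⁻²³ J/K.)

−86.9 dBm

P_n = kTB = 1.38×10⁻²³ × 300 × 4.92×10⁸ = 2.04×10⁻¹² W
In dBm: 10 log₁₀(2.04×10⁻¹² / 10⁻³) = −86.9 dBm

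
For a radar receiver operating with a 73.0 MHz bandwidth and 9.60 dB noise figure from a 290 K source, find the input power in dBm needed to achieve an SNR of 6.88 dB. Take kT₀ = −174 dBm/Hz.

Sensitivity = −174 + 10 log₁₀(B) + NF + SNR_min
= −174 + 78.63 + 9.60 + 6.88
= −78.89 dBm → −78.9 dBm

−78.9 dBm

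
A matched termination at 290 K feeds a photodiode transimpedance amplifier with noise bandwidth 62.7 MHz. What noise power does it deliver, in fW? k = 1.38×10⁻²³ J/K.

251 fW

P_n = kTB = 1.38×10⁻²³ × 290 × 6.27×10⁷ = 2.51×10⁻¹³ W = 251 fW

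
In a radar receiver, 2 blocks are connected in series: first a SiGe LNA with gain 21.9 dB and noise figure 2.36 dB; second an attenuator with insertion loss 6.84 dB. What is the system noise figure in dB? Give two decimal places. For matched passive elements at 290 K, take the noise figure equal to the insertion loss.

2.42 dB

Convert to linear (a loss of L dB is a gain of −L dB): F_i = 10^(NF_i/10), G_i = 10^(G_i,dB/10)
  Stage 1: F_1 = 10^(2.36/10) = 1.722, G_1 = 10^(21.9/10) = 154.9
  Stage 2: F_2 = 10^(6.84/10) = 4.831, G_2 = 10^(−6.84/10) = 0.2070
Friis cascade:
  F = 1.722 + (4.831 − 1)/154.9 = 1.747
NF = 10 log₁₀(1.747) = 2.42 dB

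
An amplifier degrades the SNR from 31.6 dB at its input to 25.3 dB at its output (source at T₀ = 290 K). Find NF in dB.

NF (dB) = SNR_in(dB) − SNR_out(dB) when the source is at T₀
NF = 31.6 − 25.3 = 6.3 dB

6.3 dB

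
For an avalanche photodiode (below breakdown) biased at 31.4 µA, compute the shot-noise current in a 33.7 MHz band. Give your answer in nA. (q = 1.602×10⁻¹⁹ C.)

I_n = √(2qI·B)
2qI·B = 2 × 1.602×10⁻¹⁹ × 3.14×10⁻⁵ × 3.37×10⁷ = 3.39×10⁻¹⁶ A²
I_n = √(3.39×10⁻¹⁶) = 1.84×10⁻⁸ A = 18.4 nA

18.4 nA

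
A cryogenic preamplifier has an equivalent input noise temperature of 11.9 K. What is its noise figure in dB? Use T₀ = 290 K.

0.175 dB

F = 1 + T_e/T₀ = 1 + 11.9/290 = 1.04103
NF = 10 log₁₀(1.04103) = 0.175 dB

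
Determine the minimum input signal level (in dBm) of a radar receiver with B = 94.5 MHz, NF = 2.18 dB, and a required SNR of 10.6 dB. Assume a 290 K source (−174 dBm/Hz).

−81.5 dBm

Sensitivity = −174 + 10 log₁₀(B) + NF + SNR_min
= −174 + 79.75 + 2.18 + 10.6
= −81.47 dBm → −81.5 dBm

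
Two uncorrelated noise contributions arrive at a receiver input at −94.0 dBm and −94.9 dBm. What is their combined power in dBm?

−91.4 dBm

Convert to linear, add, convert back:
P₁ = 3.98×10⁻¹³ W, P₂ = 3.24×10⁻¹³ W
P_tot = 7.22×10⁻¹³ W → 10 log₁₀(P_tot / 10⁻³) = −91.4 dBm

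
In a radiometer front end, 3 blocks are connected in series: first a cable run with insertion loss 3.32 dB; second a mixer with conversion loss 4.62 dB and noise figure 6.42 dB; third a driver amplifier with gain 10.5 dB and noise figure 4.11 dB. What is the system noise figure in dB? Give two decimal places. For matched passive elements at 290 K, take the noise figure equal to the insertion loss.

Convert to linear (a loss of L dB is a gain of −L dB): F_i = 10^(NF_i/10), G_i = 10^(G_i,dB/10)
  Stage 1: F_1 = 10^(3.32/10) = 2.148, G_1 = 10^(−3.32/10) = 0.4656
  Stage 2: F_2 = 10^(6.42/10) = 4.385, G_2 = 10^(−4.62/10) = 0.3451
  Stage 3: F_3 = 10^(4.11/10) = 2.576, G_3 = 10^(10.5/10) = 11.22
Friis cascade:
  F = 2.148 + (4.385 − 1)/0.4656 + (2.576 − 1)/0.1607 = 19.23
NF = 10 log₁₀(19.23) = 12.84 dB

12.84 dB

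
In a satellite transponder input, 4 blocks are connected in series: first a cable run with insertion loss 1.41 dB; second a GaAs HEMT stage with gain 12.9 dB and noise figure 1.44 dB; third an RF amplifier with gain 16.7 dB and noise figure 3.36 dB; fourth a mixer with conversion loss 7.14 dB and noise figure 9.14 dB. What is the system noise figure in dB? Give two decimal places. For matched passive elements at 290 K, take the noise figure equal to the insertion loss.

Convert to linear (a loss of L dB is a gain of −L dB): F_i = 10^(NF_i/10), G_i = 10^(G_i,dB/10)
  Stage 1: F_1 = 10^(1.41/10) = 1.384, G_1 = 10^(−1.41/10) = 0.7228
  Stage 2: F_2 = 10^(1.44/10) = 1.393, G_2 = 10^(12.9/10) = 19.50
  Stage 3: F_3 = 10^(3.36/10) = 2.168, G_3 = 10^(16.7/10) = 46.77
  Stage 4: F_4 = 10^(9.14/10) = 8.204, G_4 = 10^(−7.14/10) = 0.1932
Friis cascade:
  F = 1.384 + (1.393 − 1)/0.7228 + (2.168 − 1)/14.09 + (8.204 − 1)/659.2 = 2.021
NF = 10 log₁₀(2.021) = 3.06 dB

3.06 dB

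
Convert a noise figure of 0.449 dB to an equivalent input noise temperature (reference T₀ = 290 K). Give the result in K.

31.6 K

F = 10^(0.449/10) = 1.10892
T_e = (F − 1)·T₀ = (1.10892 − 1) × 290 = 31.6 K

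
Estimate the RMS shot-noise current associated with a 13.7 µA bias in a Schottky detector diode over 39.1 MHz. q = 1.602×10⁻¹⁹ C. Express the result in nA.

13.1 nA

I_n = √(2qI·B)
2qI·B = 2 × 1.602×10⁻¹⁹ × 1.37×10⁻⁵ × 3.91×10⁷ = 1.72×10⁻¹⁶ A²
I_n = √(1.72×10⁻¹⁶) = 1.31×10⁻⁸ A = 13.1 nA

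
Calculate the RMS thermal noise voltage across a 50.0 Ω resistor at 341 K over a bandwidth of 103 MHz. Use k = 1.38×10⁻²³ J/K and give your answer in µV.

V_n = √(4kTRB)
4kTRB = 4 × 1.38×10⁻²³ × 341 × 5.00×10¹ × 1.03×10⁸ = 9.69×10⁻¹¹ V²
V_n = √(9.69×10⁻¹¹) = 9.85×10⁻⁶ V = 9.85 µV

9.85 µV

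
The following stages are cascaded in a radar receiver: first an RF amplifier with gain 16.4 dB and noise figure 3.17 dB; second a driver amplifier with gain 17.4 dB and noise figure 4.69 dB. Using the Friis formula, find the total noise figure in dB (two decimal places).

3.26 dB

Convert to linear (a loss of L dB is a gain of −L dB): F_i = 10^(NF_i/10), G_i = 10^(G_i,dB/10)
  Stage 1: F_1 = 10^(3.17/10) = 2.075, G_1 = 10^(16.4/10) = 43.65
  Stage 2: F_2 = 10^(4.69/10) = 2.944, G_2 = 10^(17.4/10) = 54.95
Friis cascade:
  F = 2.075 + (2.944 − 1)/43.65 = 2.119
NF = 10 log₁₀(2.119) = 3.26 dB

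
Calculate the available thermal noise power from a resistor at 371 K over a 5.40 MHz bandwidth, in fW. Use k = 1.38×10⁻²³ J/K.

27.6 fW

P_n = kTB = 1.38×10⁻²³ × 371 × 5.40×10⁶ = 2.76×10⁻¹⁴ W = 27.6 fW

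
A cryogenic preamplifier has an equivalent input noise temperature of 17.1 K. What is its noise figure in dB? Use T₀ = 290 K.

0.249 dB

F = 1 + T_e/T₀ = 1 + 17.1/290 = 1.05897
NF = 10 log₁₀(1.05897) = 0.249 dB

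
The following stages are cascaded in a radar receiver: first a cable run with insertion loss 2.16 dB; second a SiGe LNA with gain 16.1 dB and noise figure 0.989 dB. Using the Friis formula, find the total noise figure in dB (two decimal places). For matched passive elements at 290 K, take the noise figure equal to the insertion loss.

Convert to linear (a loss of L dB is a gain of −L dB): F_i = 10^(NF_i/10), G_i = 10^(G_i,dB/10)
  Stage 1: F_1 = 10^(2.16/10) = 1.644, G_1 = 10^(−2.16/10) = 0.6081
  Stage 2: F_2 = 10^(0.989/10) = 1.256, G_2 = 10^(16.1/10) = 40.74
Friis cascade:
  F = 1.644 + (1.256 − 1)/0.6081 = 2.065
NF = 10 log₁₀(2.065) = 3.15 dB

3.15 dB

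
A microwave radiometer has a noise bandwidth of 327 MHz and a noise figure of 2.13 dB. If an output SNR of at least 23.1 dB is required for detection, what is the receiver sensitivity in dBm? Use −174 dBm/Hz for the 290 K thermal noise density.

−63.6 dBm

Sensitivity = −174 + 10 log₁₀(B) + NF + SNR_min
= −174 + 85.15 + 2.13 + 23.1
= −63.62 dBm → −63.6 dBm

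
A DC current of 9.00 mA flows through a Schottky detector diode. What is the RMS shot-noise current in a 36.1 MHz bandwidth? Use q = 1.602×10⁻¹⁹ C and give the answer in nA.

323 nA

I_n = √(2qI·B)
2qI·B = 2 × 1.602×10⁻¹⁹ × 9.00×10⁻³ × 3.61×10⁷ = 1.04×10⁻¹³ A²
I_n = √(1.04×10⁻¹³) = 3.23×10⁻⁷ A = 323 nA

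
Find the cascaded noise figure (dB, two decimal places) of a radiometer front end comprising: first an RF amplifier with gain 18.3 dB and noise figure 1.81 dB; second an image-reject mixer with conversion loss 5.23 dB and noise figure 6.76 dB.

1.97 dB

Convert to linear (a loss of L dB is a gain of −L dB): F_i = 10^(NF_i/10), G_i = 10^(G_i,dB/10)
  Stage 1: F_1 = 10^(1.81/10) = 1.517, G_1 = 10^(18.3/10) = 67.61
  Stage 2: F_2 = 10^(6.76/10) = 4.742, G_2 = 10^(−5.23/10) = 0.2999
Friis cascade:
  F = 1.517 + (4.742 − 1)/67.61 = 1.572
NF = 10 log₁₀(1.572) = 1.97 dB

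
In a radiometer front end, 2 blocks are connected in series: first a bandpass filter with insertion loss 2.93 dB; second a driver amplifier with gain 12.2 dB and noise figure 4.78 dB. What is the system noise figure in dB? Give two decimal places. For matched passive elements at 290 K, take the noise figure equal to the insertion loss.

Convert to linear (a loss of L dB is a gain of −L dB): F_i = 10^(NF_i/10), G_i = 10^(G_i,dB/10)
  Stage 1: F_1 = 10^(2.93/10) = 1.963, G_1 = 10^(−2.93/10) = 0.5093
  Stage 2: F_2 = 10^(4.78/10) = 3.006, G_2 = 10^(12.2/10) = 16.60
Friis cascade:
  F = 1.963 + (3.006 − 1)/0.5093 = 5.902
NF = 10 log₁₀(5.902) = 7.71 dB

7.71 dB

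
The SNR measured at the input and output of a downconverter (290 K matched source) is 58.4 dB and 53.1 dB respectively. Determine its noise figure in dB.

NF (dB) = SNR_in(dB) − SNR_out(dB) when the source is at T₀
NF = 58.4 − 53.1 = 5.3 dB

5.3 dB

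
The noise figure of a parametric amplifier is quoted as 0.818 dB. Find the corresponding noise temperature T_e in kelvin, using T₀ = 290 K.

F = 10^(0.818/10) = 1.20726
T_e = (F − 1)·T₀ = (1.20726 − 1) × 290 = 60.1 K

60.1 K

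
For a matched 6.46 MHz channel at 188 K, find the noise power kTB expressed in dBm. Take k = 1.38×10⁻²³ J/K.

P_n = kTB = 1.38×10⁻²³ × 188 × 6.46×10⁶ = 1.68×10⁻¹⁴ W
In dBm: 10 log₁₀(1.68×10⁻¹⁴ / 10⁻³) = −107.8 dBm

−107.8 dBm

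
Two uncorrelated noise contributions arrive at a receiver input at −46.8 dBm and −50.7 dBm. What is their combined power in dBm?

−45.3 dBm

Convert to linear, add, convert back:
P₁ = 2.09×10⁻⁸ W, P₂ = 8.51×10⁻⁹ W
P_tot = 2.94×10⁻⁸ W → 10 log₁₀(P_tot / 10⁻³) = −45.3 dBm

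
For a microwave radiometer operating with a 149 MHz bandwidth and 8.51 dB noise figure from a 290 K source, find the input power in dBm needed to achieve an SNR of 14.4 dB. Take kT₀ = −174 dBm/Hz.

Sensitivity = −174 + 10 log₁₀(B) + NF + SNR_min
= −174 + 81.73 + 8.51 + 14.4
= −69.36 dBm → −69.4 dBm

−69.4 dBm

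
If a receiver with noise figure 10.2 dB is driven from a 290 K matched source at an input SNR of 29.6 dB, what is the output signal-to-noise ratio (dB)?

By definition F = SNR_in/SNR_out, so in dB: SNR_out = SNR_in − NF
SNR_out = 29.6 − 10.2 = 19.4 dB

19.4 dB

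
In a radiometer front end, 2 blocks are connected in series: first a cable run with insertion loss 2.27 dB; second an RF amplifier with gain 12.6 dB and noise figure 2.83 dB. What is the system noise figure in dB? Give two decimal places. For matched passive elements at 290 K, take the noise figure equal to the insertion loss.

5.10 dB

Convert to linear (a loss of L dB is a gain of −L dB): F_i = 10^(NF_i/10), G_i = 10^(G_i,dB/10)
  Stage 1: F_1 = 10^(2.27/10) = 1.687, G_1 = 10^(−2.27/10) = 0.5929
  Stage 2: F_2 = 10^(2.83/10) = 1.919, G_2 = 10^(12.6/10) = 18.20
Friis cascade:
  F = 1.687 + (1.919 − 1)/0.5929 = 3.236
NF = 10 log₁₀(3.236) = 5.10 dB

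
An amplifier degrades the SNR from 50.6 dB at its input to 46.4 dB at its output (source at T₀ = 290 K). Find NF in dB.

NF (dB) = SNR_in(dB) − SNR_out(dB) when the source is at T₀
NF = 50.6 − 46.4 = 4.2 dB

4.2 dB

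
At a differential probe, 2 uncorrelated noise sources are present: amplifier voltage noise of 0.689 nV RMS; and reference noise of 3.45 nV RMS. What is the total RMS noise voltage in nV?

3.52 nV

Uncorrelated sources add in power (mean-square): V_tot = √(ΣV_i²)
V_tot = √[(6.89×10⁻¹⁰)² + (3.45×10⁻⁹)²] = 3.52×10⁻⁹ V = 3.52 nV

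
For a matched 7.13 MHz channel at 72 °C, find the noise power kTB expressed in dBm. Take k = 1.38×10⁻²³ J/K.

T = 72 °C + 273.15 = 345.15 K
P_n = kTB = 1.38×10⁻²³ × 345.15 × 7.13×10⁶ = 3.40×10⁻¹⁴ W
In dBm: 10 log₁₀(3.40×10⁻¹⁴ / 10⁻³) = −104.7 dBm

−104.7 dBm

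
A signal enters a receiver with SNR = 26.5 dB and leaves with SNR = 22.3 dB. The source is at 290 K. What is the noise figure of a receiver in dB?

NF (dB) = SNR_in(dB) − SNR_out(dB) when the source is at T₀
NF = 26.5 − 22.3 = 4.2 dB

4.2 dB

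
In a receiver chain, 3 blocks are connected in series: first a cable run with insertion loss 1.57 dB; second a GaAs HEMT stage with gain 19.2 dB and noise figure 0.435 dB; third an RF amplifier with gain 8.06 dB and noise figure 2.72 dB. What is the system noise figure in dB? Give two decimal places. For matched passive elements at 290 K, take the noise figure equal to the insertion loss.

2.05 dB

Convert to linear (a loss of L dB is a gain of −L dB): F_i = 10^(NF_i/10), G_i = 10^(G_i,dB/10)
  Stage 1: F_1 = 10^(1.57/10) = 1.435, G_1 = 10^(−1.57/10) = 0.6966
  Stage 2: F_2 = 10^(0.435/10) = 1.105, G_2 = 10^(19.2/10) = 83.18
  Stage 3: F_3 = 10^(2.72/10) = 1.871, G_3 = 10^(8.06/10) = 6.397
Friis cascade:
  F = 1.435 + (1.105 − 1)/0.6966 + (1.871 − 1)/57.94 = 1.602
NF = 10 log₁₀(1.602) = 2.05 dB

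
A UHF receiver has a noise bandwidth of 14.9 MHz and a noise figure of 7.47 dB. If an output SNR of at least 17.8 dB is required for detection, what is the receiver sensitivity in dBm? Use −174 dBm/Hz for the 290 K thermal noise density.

−77.0 dBm

Sensitivity = −174 + 10 log₁₀(B) + NF + SNR_min
= −174 + 71.73 + 7.47 + 17.8
= −77.00 dBm → −77.0 dBm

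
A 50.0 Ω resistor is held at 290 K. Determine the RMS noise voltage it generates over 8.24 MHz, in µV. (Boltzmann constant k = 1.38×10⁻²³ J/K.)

2.57 µV

V_n = √(4kTRB)
4kTRB = 4 × 1.38×10⁻²³ × 290 × 5.00×10¹ × 8.24×10⁶ = 6.60×10⁻¹² V²
V_n = √(6.60×10⁻¹²) = 2.57×10⁻⁶ V = 2.57 µV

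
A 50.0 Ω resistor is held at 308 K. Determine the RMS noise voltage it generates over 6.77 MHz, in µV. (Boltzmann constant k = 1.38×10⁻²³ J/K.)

2.40 µV

V_n = √(4kTRB)
4kTRB = 4 × 1.38×10⁻²³ × 308 × 5.00×10¹ × 6.77×10⁶ = 5.76×10⁻¹² V²
V_n = √(5.76×10⁻¹²) = 2.40×10⁻⁶ V = 2.40 µV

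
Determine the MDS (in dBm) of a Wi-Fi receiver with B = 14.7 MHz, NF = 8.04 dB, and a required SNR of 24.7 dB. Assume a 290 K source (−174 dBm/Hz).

Sensitivity = −174 + 10 log₁₀(B) + NF + SNR_min
= −174 + 71.67 + 8.04 + 24.7
= −69.59 dBm → −69.6 dBm

−69.6 dBm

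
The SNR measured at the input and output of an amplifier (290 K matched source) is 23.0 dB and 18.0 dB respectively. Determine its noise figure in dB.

5.0 dB

NF (dB) = SNR_in(dB) − SNR_out(dB) when the source is at T₀
NF = 23.0 − 18.0 = 5.0 dB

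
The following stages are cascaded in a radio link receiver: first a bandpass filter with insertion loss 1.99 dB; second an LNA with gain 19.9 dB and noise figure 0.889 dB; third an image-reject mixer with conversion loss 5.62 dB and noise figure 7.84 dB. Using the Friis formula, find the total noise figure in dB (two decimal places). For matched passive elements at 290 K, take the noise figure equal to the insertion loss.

3.06 dB

Convert to linear (a loss of L dB is a gain of −L dB): F_i = 10^(NF_i/10), G_i = 10^(G_i,dB/10)
  Stage 1: F_1 = 10^(1.99/10) = 1.581, G_1 = 10^(−1.99/10) = 0.6324
  Stage 2: F_2 = 10^(0.889/10) = 1.227, G_2 = 10^(19.9/10) = 97.72
  Stage 3: F_3 = 10^(7.84/10) = 6.081, G_3 = 10^(−5.62/10) = 0.2742
Friis cascade:
  F = 1.581 + (1.227 − 1)/0.6324 + (6.081 − 1)/61.80 = 2.023
NF = 10 log₁₀(2.023) = 3.06 dB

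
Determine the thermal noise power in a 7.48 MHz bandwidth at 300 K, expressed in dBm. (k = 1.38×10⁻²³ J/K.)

P_n = kTB = 1.38×10⁻²³ × 300 × 7.48×10⁶ = 3.10×10⁻¹⁴ W
In dBm: 10 log₁₀(3.10×10⁻¹⁴ / 10⁻³) = −105.1 dBm

−105.1 dBm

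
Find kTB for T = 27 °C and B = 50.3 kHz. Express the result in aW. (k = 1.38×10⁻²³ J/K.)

208 aW

T = 27 °C + 273.15 = 300.15 K
P_n = kTB = 1.38×10⁻²³ × 300.15 × 5.03×10⁴ = 2.08×10⁻¹⁶ W = 208 aW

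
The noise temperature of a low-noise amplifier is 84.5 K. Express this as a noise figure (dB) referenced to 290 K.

F = 1 + T_e/T₀ = 1 + 84.5/290 = 1.29138
NF = 10 log₁₀(1.29138) = 1.11 dB

1.11 dB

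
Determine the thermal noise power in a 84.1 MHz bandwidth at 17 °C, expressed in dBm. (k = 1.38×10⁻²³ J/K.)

−94.7 dBm

T = 17 °C + 273.15 = 290.15 K
P_n = kTB = 1.38×10⁻²³ × 290.15 × 8.41×10⁷ = 3.37×10⁻¹³ W
In dBm: 10 log₁₀(3.37×10⁻¹³ / 10⁻³) = −94.7 dBm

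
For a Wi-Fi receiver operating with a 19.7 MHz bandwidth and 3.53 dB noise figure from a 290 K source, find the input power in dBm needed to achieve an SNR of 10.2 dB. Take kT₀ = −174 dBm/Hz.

−87.3 dBm

Sensitivity = −174 + 10 log₁₀(B) + NF + SNR_min
= −174 + 72.94 + 3.53 + 10.2
= −87.33 dBm → −87.3 dBm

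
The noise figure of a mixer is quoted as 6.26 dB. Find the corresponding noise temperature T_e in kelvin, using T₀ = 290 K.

F = 10^(6.26/10) = 4.22669
T_e = (F − 1)·T₀ = (4.22669 − 1) × 290 = 936 K

936 K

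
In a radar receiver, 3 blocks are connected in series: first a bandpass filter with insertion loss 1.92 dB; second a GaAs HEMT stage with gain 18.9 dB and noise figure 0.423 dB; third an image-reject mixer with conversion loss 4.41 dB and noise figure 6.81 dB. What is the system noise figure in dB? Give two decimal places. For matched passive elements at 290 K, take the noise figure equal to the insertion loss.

2.53 dB

Convert to linear (a loss of L dB is a gain of −L dB): F_i = 10^(NF_i/10), G_i = 10^(G_i,dB/10)
  Stage 1: F_1 = 10^(1.92/10) = 1.556, G_1 = 10^(−1.92/10) = 0.6427
  Stage 2: F_2 = 10^(0.423/10) = 1.102, G_2 = 10^(18.9/10) = 77.62
  Stage 3: F_3 = 10^(6.81/10) = 4.797, G_3 = 10^(−4.41/10) = 0.3622
Friis cascade:
  F = 1.556 + (1.102 − 1)/0.6427 + (4.797 − 1)/49.89 = 1.791
NF = 10 log₁₀(1.791) = 2.53 dB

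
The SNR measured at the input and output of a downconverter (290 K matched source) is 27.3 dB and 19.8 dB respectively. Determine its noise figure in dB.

7.5 dB

NF (dB) = SNR_in(dB) − SNR_out(dB) when the source is at T₀
NF = 27.3 − 19.8 = 7.5 dB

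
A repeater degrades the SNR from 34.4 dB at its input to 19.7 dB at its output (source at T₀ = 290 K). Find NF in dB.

NF (dB) = SNR_in(dB) − SNR_out(dB) when the source is at T₀
NF = 34.4 − 19.7 = 14.7 dB

14.7 dB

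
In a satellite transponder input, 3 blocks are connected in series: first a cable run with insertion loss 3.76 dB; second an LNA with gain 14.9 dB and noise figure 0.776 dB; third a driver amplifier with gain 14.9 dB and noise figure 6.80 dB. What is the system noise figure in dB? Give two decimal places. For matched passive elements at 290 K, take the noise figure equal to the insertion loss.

4.96 dB

Convert to linear (a loss of L dB is a gain of −L dB): F_i = 10^(NF_i/10), G_i = 10^(G_i,dB/10)
  Stage 1: F_1 = 10^(3.76/10) = 2.377, G_1 = 10^(−3.76/10) = 0.4207
  Stage 2: F_2 = 10^(0.776/10) = 1.196, G_2 = 10^(14.9/10) = 30.90
  Stage 3: F_3 = 10^(6.80/10) = 4.786, G_3 = 10^(14.9/10) = 30.90
Friis cascade:
  F = 2.377 + (1.196 − 1)/0.4207 + (4.786 − 1)/13.00 = 3.133
NF = 10 log₁₀(3.133) = 4.96 dB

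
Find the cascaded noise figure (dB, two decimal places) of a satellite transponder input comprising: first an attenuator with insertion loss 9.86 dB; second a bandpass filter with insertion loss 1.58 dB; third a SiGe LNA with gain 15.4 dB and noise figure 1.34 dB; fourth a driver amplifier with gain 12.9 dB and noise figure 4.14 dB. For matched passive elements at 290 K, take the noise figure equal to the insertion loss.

12.92 dB

Convert to linear (a loss of L dB is a gain of −L dB): F_i = 10^(NF_i/10), G_i = 10^(G_i,dB/10)
  Stage 1: F_1 = 10^(9.86/10) = 9.683, G_1 = 10^(−9.86/10) = 0.1033
  Stage 2: F_2 = 10^(1.58/10) = 1.439, G_2 = 10^(−1.58/10) = 0.6950
  Stage 3: F_3 = 10^(1.34/10) = 1.361, G_3 = 10^(15.4/10) = 34.67
  Stage 4: F_4 = 10^(4.14/10) = 2.594, G_4 = 10^(12.9/10) = 19.50
Friis cascade:
  F = 9.683 + (1.439 − 1)/0.1033 + (1.361 − 1)/0.07178 + (2.594 − 1)/2.489 = 19.61
NF = 10 log₁₀(19.61) = 12.92 dB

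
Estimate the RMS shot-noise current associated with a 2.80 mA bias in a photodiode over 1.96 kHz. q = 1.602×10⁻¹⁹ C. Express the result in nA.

1.33 nA

I_n = √(2qI·B)
2qI·B = 2 × 1.602×10⁻¹⁹ × 2.80×10⁻³ × 1.96×10³ = 1.76×10⁻¹⁸ A²
I_n = √(1.76×10⁻¹⁸) = 1.33×10⁻⁹ A = 1.33 nA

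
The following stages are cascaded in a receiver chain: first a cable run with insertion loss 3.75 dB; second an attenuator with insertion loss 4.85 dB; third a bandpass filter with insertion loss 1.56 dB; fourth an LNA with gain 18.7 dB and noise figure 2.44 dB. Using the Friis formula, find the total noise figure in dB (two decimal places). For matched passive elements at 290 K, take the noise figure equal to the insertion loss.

Convert to linear (a loss of L dB is a gain of −L dB): F_i = 10^(NF_i/10), G_i = 10^(G_i,dB/10)
  Stage 1: F_1 = 10^(3.75/10) = 2.371, G_1 = 10^(−3.75/10) = 0.4217
  Stage 2: F_2 = 10^(4.85/10) = 3.055, G_2 = 10^(−4.85/10) = 0.3273
  Stage 3: F_3 = 10^(1.56/10) = 1.432, G_3 = 10^(−1.56/10) = 0.6982
  Stage 4: F_4 = 10^(2.44/10) = 1.754, G_4 = 10^(18.7/10) = 74.13
Friis cascade:
  F = 2.371 + (3.055 − 1)/0.4217 + (1.432 − 1)/0.1380 + (1.754 − 1)/0.09638 = 18.20
NF = 10 log₁₀(18.20) = 12.60 dB

12.60 dB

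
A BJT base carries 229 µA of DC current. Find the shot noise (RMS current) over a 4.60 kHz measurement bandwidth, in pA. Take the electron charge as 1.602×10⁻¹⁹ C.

I_n = √(2qI·B)
2qI·B = 2 × 1.602×10⁻¹⁹ × 2.29×10⁻⁴ × 4.60×10³ = 3.38×10⁻¹⁹ A²
I_n = √(3.38×10⁻¹⁹) = 5.81×10⁻¹⁰ A = 581 pA

581 pA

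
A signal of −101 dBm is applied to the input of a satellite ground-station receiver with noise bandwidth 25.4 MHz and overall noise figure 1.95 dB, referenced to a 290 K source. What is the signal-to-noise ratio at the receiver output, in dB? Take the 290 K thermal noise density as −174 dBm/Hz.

−3.0 dB

Noise floor: N = −174 + 10 log₁₀(B) + NF
10 log₁₀(2.54×10⁷) = 74.05 dB
N = −174 + 74.05 + 1.95 = −98.00 dBm
SNR = P_sig − N = −101 − (−98.00) = −3.00 dB → −3.0 dB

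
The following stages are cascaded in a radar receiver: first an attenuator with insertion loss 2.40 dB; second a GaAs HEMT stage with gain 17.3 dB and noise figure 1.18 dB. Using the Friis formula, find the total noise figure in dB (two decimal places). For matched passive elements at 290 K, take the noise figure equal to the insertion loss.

Convert to linear (a loss of L dB is a gain of −L dB): F_i = 10^(NF_i/10), G_i = 10^(G_i,dB/10)
  Stage 1: F_1 = 10^(2.40/10) = 1.738, G_1 = 10^(−2.40/10) = 0.5754
  Stage 2: F_2 = 10^(1.18/10) = 1.312, G_2 = 10^(17.3/10) = 53.70
Friis cascade:
  F = 1.738 + (1.312 − 1)/0.5754 = 2.280
NF = 10 log₁₀(2.280) = 3.58 dB

3.58 dB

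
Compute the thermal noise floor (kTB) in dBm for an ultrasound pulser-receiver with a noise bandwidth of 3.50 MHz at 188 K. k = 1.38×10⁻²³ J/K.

P_n = kTB = 1.38×10⁻²³ × 188 × 3.50×10⁶ = 9.08×10⁻¹⁵ W
In dBm: 10 log₁₀(9.08×10⁻¹⁵ / 10⁻³) = −110.4 dBm

−110.4 dBm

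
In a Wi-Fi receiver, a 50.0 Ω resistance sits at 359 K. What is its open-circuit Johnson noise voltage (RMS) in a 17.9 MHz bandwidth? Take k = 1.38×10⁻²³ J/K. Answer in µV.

4.21 µV

V_n = √(4kTRB)
4kTRB = 4 × 1.38×10⁻²³ × 359 × 5.00×10¹ × 1.79×10⁷ = 1.77×10⁻¹¹ V²
V_n = √(1.77×10⁻¹¹) = 4.21×10⁻⁶ V = 4.21 µV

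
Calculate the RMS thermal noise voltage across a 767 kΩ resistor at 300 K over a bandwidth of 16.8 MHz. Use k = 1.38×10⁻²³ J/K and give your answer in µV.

V_n = √(4kTRB)
4kTRB = 4 × 1.38×10⁻²³ × 300 × 7.67×10⁵ × 1.68×10⁷ = 2.13×10⁻⁷ V²
V_n = √(2.13×10⁻⁷) = 4.62×10⁻⁴ V = 462 µV

462 µV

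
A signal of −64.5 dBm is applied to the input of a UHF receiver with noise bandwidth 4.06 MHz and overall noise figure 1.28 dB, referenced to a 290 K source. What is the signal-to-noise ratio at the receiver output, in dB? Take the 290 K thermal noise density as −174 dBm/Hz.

42.1 dB

Noise floor: N = −174 + 10 log₁₀(B) + NF
10 log₁₀(4.06×10⁶) = 66.09 dB
N = −174 + 66.09 + 1.28 = −106.63 dBm
SNR = P_sig − N = −64.5 − (−106.63) = 42.13 dB → 42.1 dB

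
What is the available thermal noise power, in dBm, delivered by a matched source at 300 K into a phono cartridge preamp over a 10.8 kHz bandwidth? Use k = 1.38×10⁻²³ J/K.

−133.5 dBm

P_n = kTB = 1.38×10⁻²³ × 300 × 1.08×10⁴ = 4.47×10⁻¹⁷ W
In dBm: 10 log₁₀(4.47×10⁻¹⁷ / 10⁻³) = −133.5 dBm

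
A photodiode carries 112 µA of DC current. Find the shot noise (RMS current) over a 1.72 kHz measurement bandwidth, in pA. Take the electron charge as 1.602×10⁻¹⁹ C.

248 pA

I_n = √(2qI·B)
2qI·B = 2 × 1.602×10⁻¹⁹ × 1.12×10⁻⁴ × 1.72×10³ = 6.17×10⁻²⁰ A²
I_n = √(6.17×10⁻²⁰) = 2.48×10⁻¹⁰ A = 248 pA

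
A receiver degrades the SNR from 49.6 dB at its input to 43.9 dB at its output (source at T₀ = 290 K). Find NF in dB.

NF (dB) = SNR_in(dB) − SNR_out(dB) when the source is at T₀
NF = 49.6 − 43.9 = 5.7 dB

5.7 dB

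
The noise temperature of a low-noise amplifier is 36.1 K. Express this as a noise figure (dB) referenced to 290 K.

F = 1 + T_e/T₀ = 1 + 36.1/290 = 1.12448
NF = 10 log₁₀(1.12448) = 0.510 dB

0.510 dB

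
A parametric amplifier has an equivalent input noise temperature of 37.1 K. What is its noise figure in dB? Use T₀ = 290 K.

0.523 dB

F = 1 + T_e/T₀ = 1 + 37.1/290 = 1.12793
NF = 10 log₁₀(1.12793) = 0.523 dB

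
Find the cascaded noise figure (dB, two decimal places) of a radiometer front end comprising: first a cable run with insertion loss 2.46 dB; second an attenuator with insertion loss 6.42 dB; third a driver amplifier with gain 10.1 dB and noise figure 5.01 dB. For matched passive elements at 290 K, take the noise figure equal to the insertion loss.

13.89 dB

Convert to linear (a loss of L dB is a gain of −L dB): F_i = 10^(NF_i/10), G_i = 10^(G_i,dB/10)
  Stage 1: F_1 = 10^(2.46/10) = 1.762, G_1 = 10^(−2.46/10) = 0.5675
  Stage 2: F_2 = 10^(6.42/10) = 4.385, G_2 = 10^(−6.42/10) = 0.2280
  Stage 3: F_3 = 10^(5.01/10) = 3.170, G_3 = 10^(10.1/10) = 10.23
Friis cascade:
  F = 1.762 + (4.385 − 1)/0.5675 + (3.170 − 1)/0.1294 = 24.49
NF = 10 log₁₀(24.49) = 13.89 dB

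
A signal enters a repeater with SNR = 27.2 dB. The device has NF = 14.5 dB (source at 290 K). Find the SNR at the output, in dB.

By definition F = SNR_in/SNR_out, so in dB: SNR_out = SNR_in − NF
SNR_out = 27.2 − 14.5 = 12.7 dB

12.7 dB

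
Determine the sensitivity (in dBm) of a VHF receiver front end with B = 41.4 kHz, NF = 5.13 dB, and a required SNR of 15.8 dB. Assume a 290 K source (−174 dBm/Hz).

Sensitivity = −174 + 10 log₁₀(B) + NF + SNR_min
= −174 + 46.17 + 5.13 + 15.8
= −106.90 dBm → −106.9 dBm

−106.9 dBm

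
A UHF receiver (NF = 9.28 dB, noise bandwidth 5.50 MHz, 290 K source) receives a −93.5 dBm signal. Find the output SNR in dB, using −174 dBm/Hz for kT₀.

Noise floor: N = −174 + 10 log₁₀(B) + NF
10 log₁₀(5.50×10⁶) = 67.4 dB
N = −174 + 67.4 + 9.28 = −97.32 dBm
SNR = P_sig − N = −93.5 − (−97.32) = 3.82 dB → 3.8 dB

3.8 dB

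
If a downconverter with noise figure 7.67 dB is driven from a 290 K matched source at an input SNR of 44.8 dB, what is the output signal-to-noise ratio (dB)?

By definition F = SNR_in/SNR_out, so in dB: SNR_out = SNR_in − NF
SNR_out = 44.8 − 7.67 = 37.13 dB

37.13 dB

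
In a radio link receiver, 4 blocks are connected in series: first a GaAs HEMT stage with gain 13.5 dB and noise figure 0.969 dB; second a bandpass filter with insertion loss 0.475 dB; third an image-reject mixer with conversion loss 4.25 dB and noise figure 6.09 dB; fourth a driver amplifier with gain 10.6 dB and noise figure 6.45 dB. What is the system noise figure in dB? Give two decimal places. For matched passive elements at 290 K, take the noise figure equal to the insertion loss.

2.70 dB

Convert to linear (a loss of L dB is a gain of −L dB): F_i = 10^(NF_i/10), G_i = 10^(G_i,dB/10)
  Stage 1: F_1 = 10^(0.969/10) = 1.250, G_1 = 10^(13.5/10) = 22.39
  Stage 2: F_2 = 10^(0.475/10) = 1.116, G_2 = 10^(−0.475/10) = 0.8964
  Stage 3: F_3 = 10^(6.09/10) = 4.064, G_3 = 10^(−4.25/10) = 0.3758
  Stage 4: F_4 = 10^(6.45/10) = 4.416, G_4 = 10^(10.6/10) = 11.48
Friis cascade:
  F = 1.250 + (1.116 − 1)/22.39 + (4.064 − 1)/20.07 + (4.416 − 1)/7.542 = 1.861
NF = 10 log₁₀(1.861) = 2.70 dB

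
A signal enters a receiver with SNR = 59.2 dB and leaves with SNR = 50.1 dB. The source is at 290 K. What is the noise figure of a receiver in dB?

NF (dB) = SNR_in(dB) − SNR_out(dB) when the source is at T₀
NF = 59.2 − 50.1 = 9.1 dB

9.1 dB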